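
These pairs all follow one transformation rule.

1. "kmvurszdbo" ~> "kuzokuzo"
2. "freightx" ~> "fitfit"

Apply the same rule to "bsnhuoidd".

The pattern: keep one character in every 3, starting at position 1 (positions 1st, 4th, 7th, ...), then write the whole string twice.
Applying both steps to "bsnhuoidd": "bhi", then "bhibhi".

bhibhi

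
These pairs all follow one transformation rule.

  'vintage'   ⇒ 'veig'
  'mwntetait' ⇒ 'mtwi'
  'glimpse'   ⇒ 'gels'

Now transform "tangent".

Each output is the input with this applied: take characters alternately from the front and the back (1st, last, 2nd, 2nd-last, ...), then keep only the first 4 characters.
For "tangent" the result is "ttan".

ttan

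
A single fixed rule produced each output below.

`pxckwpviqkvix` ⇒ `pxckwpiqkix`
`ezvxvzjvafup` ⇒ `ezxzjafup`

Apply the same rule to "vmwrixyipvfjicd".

mwrixyipfjicd

In each case the input is transformed by: remove every "v".
Doing the same to "vmwrixyipvfjicd": "mwrixyipfjicd".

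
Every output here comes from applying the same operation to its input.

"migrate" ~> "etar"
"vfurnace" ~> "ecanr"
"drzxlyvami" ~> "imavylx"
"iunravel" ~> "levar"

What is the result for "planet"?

What's happening: reverse the string, then delete the last 3 characters.
Working it through for "planet": intermediate "tenalp", final "ten".
(Check on "migrate": → "etargim" → "etar" ✓)

ten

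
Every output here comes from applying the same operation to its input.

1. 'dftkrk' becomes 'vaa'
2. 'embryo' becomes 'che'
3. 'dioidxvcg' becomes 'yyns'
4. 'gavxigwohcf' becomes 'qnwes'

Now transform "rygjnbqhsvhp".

Each output is the input with this applied: shift every letter 10 places backward in the alphabet (wrapping around), then keep every other character starting from the second (positions 2nd, 4th, 6th, ...).
Working it through for "rygjnbqhsvhp": intermediate "howzdrgxilxf", final "ozrxlf".

ozrxlf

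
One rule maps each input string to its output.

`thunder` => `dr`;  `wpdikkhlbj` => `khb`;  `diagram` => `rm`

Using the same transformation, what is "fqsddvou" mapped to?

do

The transformation: keep every other character starting from the first (positions 1st, 3rd, 5th, ...), then delete the first 2 characters.
Doing the same to "fqsddvou": "do".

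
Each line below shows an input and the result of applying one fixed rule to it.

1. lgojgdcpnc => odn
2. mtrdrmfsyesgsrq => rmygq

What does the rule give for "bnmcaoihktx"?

mok

The pattern: keep one character in every 3, starting at position 3 (positions 3rd, 6th, 9th, ...).
So "bnmcaoihktx" becomes "mok".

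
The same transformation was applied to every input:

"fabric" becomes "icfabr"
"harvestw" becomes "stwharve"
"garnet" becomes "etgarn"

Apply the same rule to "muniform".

In each case the input is transformed by: move the first character to the end, then swap the front and back halves of the string.
"muniform" → "uniformm" → "ormmunif".

ormmunif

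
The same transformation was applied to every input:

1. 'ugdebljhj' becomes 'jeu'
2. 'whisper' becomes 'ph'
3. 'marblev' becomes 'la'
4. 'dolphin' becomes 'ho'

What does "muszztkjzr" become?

jzu

The rule is to reverse the string, then keep one character in every 3, starting at position 3 (positions 3rd, 6th, 9th, ...).
"muszztkjzr" → "rzjktzzsum" → "jzu".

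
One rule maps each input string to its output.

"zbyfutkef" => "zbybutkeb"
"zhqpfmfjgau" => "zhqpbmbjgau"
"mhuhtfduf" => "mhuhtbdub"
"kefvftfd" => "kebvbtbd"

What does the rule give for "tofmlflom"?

tobmlblom

The pattern: replace every "f" with "b".
Applying that to "tofmlflom" gives "tobmlblom".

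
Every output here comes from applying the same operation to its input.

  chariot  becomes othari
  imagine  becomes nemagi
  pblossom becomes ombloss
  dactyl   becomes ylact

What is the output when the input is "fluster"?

In each case the input is transformed by: delete the first character, then move the last 2 characters to the front (rotate right by 2).
Applying both steps to "fluster": "luster", then "erlust".
(Check on "imagine": → "magine" → "nemagi" ✓)

erlust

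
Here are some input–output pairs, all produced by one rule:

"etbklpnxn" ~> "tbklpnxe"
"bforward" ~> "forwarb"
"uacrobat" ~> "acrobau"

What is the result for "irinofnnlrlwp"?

Looking at the pairs, the operation is to delete the last character, then move the first character to the end.
For "irinofnnlrlwp", step one produces "irinofnnlrlw"; step two turns that into "rinofnnlrlwi".

rinofnnlrlwi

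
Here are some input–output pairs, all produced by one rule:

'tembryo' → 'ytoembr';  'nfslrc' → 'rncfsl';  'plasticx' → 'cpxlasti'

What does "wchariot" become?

Rule — swap the first and last characters, then move the last 2 characters to the front (rotate right by 2).
On "wchariot" that produces "owtchari".

owtchari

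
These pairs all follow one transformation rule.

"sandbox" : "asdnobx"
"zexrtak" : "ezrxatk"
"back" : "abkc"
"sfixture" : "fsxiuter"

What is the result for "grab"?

The rule is to swap each adjacent pair of characters (1↔2, 3↔4, ...).
Doing the same to "grab": "rgba".

rgba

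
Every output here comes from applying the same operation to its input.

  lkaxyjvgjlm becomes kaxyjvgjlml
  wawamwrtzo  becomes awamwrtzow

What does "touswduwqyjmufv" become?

ouswduwqyjmufvt

Looking at the pairs, the operation is to move the first character to the end.
"touswduwqyjmufv" → "ouswduwqyjmufvt".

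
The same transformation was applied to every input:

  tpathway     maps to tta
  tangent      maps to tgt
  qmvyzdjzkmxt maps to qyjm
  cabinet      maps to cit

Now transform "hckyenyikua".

hyyu

The transformation: keep one character in every 3, starting at position 1 (positions 1st, 4th, 7th, ...).
"hckyenyikua" → "hyyu".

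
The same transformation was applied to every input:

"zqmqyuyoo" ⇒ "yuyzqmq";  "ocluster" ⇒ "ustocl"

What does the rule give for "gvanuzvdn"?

The transformation: delete the last 2 characters, then move the last 3 characters to the front (rotate right by 3).
On "gvanuzvdn" that produces "uzvgvan".

uzvgvan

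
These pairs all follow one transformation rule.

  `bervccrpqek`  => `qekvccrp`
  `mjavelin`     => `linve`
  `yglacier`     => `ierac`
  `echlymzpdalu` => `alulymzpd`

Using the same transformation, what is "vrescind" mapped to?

What's happening: delete the first 3 characters, then move the last 3 characters to the front (rotate right by 3).
"vrescind" → "scind" → "indsc".

indsc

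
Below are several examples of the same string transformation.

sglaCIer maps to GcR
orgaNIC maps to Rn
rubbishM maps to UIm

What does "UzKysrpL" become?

ZSl

What's happening: keep one character in every 3, starting at position 2 (positions 2nd, 5th, 8th, ...), then flip the case of every letter.
For "UzKysrpL", step one produces "zsL"; step two turns that into "ZSl".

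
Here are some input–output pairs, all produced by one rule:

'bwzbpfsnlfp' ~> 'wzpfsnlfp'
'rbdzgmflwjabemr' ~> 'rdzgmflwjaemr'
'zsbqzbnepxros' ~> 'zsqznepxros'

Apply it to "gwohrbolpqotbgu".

The rule is to remove every "b".
So "gwohrbolpqotbgu" becomes "gwohrolpqotgu".

gwohrolpqotgu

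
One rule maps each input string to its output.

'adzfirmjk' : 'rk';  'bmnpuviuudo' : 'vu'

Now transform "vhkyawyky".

Looking at the pairs, the operation is to keep one character in every 3, starting at position 3 (positions 3rd, 6th, 9th, ...), then delete the first character.
Starting from "vhkyawyky": after the first operation, "kwy"; after the second, "wy".
(Check on "adzfirmjk": → "zrk" → "rk" ✓)

wy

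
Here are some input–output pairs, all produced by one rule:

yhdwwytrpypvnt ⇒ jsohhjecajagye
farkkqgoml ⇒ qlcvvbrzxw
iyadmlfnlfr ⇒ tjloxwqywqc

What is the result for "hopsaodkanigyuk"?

The rule is to shift every letter 11 places forward in the alphabet (wrapping around).
On "hopsaodkanigyuk" that produces "szadlzovlytrjfv".

szadlzovlytrjfv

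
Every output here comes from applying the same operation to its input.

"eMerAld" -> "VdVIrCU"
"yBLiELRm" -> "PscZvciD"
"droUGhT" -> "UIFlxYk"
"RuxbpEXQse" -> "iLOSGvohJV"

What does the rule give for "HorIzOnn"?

yFIzQfEE

In each case the input is transformed by: flip the case of every letter, then shift every letter 9 places backward in the alphabet (wrapping around).
On "HorIzOnn": the first step gives "hORiZoNN", and the second then gives "yFIzQfEE".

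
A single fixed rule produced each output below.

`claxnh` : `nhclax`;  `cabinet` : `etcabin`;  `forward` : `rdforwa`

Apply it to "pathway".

The rule is to move the last 2 characters to the front (rotate right by 2).
"pathway" → "aypathw".

aypathw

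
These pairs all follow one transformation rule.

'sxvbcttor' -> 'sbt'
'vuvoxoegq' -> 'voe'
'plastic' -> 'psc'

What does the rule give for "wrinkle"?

The rule is to keep one character in every 3, starting at position 1 (positions 1st, 4th, 7th, ...).
Applying that to "wrinkle" gives "wne".

wne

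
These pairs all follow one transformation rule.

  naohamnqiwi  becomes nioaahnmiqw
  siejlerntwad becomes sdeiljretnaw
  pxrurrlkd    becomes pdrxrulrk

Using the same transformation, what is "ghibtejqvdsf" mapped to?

gfihtbjevqsd

What's happening: move the last character to the front, then swap each adjacent pair of characters (1↔2, 3↔4, ...).
Applying both steps to "ghibtejqvdsf": "fghibtejqvds", then "gfihtbjevqsd".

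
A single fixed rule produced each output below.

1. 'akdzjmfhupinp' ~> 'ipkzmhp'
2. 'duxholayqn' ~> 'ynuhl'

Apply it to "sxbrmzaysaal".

In each case the input is transformed by: move the last 3 characters to the front (rotate right by 3), then keep every other character starting from the first (positions 1st, 3rd, 5th, ...).
Applying both steps to "sxbrmzaysaal": "aalsxbrmzays", then "alxrzy".

alxrzy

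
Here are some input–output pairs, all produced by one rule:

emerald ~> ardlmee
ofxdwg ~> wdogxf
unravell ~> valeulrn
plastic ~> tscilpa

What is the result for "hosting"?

Looking at the pairs, the operation is to move the first 3 characters to the end (rotate left by 3), then swap each adjacent pair of characters (1↔2, 3↔4, ...).
On "hosting": the first step gives "tinghos", and the second then gives "itgnohs".

itgnohs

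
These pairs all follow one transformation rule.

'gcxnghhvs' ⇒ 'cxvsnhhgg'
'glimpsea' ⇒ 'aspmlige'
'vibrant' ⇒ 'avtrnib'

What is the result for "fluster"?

The pattern: sort the characters into reverse alphabetical order, then move the last character to the front.
"fluster" → "utsrlfe" → "eutsrlf".
(Check on "glimpsea": → "spmligea" → "aspmlige" ✓)

eutsrlf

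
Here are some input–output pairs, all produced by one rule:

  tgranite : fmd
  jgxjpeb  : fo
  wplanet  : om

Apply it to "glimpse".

ko

The pattern: shift every letter 1 place backward in the alphabet (wrapping around), then keep one character in every 3, starting at position 2 (positions 2nd, 5th, 8th, ...).
"glimpse" → "fkhlord" → "ko".
(Check on "jgxjpeb": → "ifwioda" → "fo" ✓)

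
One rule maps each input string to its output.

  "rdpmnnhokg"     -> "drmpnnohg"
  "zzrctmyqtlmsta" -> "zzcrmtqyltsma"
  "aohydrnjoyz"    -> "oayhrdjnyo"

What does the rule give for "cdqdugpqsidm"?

The rule is to swap each adjacent pair of characters (1↔2, 3↔4, ...), then delete the last character.
Applying both steps to "cdqdugpqsidm": "dcdqguqpismd", then "dcdqguqpism".

dcdqguqpism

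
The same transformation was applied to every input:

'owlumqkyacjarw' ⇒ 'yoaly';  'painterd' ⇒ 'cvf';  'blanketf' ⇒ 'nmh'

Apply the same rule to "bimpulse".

Looking at the pairs, the operation is to keep one character in every 3, starting at position 2 (positions 2nd, 5th, 8th, ...), then shift every letter 2 places forward in the alphabet (wrapping around).
"bimpulse" → "kwg".

kwg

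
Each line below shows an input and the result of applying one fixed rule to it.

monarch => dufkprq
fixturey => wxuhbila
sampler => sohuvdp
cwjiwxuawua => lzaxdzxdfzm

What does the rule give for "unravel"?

The transformation: shift every letter 3 places forward in the alphabet (wrapping around), then move the first 3 characters to the end (rotate left by 3).
Working it through for "unravel": intermediate "xqudyho", final "dyhoxqu".

dyhoxqu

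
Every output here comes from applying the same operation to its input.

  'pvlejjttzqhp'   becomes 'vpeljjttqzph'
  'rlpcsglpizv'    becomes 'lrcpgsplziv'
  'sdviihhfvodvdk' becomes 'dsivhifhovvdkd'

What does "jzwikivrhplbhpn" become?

Looking at the pairs, the operation is to swap each adjacent pair of characters (1↔2, 3↔4, ...).
"jzwikivrhplbhpn" → "zjiwikrvphblphn".

zjiwikrvphblphn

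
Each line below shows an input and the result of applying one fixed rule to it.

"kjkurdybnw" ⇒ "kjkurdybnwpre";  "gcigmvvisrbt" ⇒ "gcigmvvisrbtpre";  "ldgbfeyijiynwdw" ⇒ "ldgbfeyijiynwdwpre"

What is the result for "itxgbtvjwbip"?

itxgbtvjwbippre

Each output is the input with this applied: append "pre".
Applying that to "itxgbtvjwbip" gives "itxgbtvjwbippre".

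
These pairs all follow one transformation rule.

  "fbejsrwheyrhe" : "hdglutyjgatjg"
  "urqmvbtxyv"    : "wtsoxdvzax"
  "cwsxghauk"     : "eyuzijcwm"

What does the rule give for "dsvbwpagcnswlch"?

Looking at the pairs, the operation is to shift every letter 2 places forward in the alphabet (wrapping around).
Doing the same to "dsvbwpagcnswlch": "fuxdyrciepuynej".

fuxdyrciepuynej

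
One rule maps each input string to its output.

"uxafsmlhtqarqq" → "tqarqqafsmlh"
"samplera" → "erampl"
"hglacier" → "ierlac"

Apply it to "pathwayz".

The rule is to delete the first 2 characters, then swap the front and back halves of the string.
"pathwayz" → "thwayz" → "ayzthw".

ayzthw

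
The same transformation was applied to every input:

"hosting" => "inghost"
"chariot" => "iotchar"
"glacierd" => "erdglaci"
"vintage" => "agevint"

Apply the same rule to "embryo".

ryoemb

Looking at the pairs, the operation is to move the last 3 characters to the front (rotate right by 3).
Doing the same to "embryo": "ryoemb".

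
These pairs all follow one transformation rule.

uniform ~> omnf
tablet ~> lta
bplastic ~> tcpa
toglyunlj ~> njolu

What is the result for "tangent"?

etag

Each output is the input with this applied: move the last 3 characters to the front (rotate right by 3), then keep every other character starting from the first (positions 1st, 3rd, 5th, ...).
On "tangent": the first step gives "enttang", and the second then gives "etag".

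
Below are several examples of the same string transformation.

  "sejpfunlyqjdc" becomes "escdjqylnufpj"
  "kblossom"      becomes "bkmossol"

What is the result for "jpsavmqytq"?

pjqtyqmvas

The transformation: move the first 2 characters to the end (rotate left by 2), then reverse the string.
On "jpsavmqytq": the first step gives "savmqytqjp", and the second then gives "pjqtyqmvas".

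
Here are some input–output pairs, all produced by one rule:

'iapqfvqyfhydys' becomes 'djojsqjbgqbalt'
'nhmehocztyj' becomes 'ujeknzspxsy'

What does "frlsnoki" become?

tvzydwcq

Looking at the pairs, the operation is to reverse the string, then shift every letter 11 places forward in the alphabet (wrapping around).
Working it through for "frlsnoki": intermediate "ikonslrf", final "tvzydwcq".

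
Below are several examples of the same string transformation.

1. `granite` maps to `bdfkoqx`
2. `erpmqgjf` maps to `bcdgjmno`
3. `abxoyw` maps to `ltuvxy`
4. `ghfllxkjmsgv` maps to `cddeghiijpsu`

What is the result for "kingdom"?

adfhjkl

Rule — shift every letter 3 places backward in the alphabet (wrapping around), then sort the characters into alphabetical order.
Working it through for "kingdom": intermediate "hfkdalj", final "adfhjkl".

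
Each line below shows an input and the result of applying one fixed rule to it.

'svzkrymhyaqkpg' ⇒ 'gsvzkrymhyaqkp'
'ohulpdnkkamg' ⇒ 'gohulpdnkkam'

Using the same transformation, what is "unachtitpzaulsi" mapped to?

Rule — move the last character to the front.
For "unachtitpzaulsi" the result is "iunachtitpzauls".

iunachtitpzauls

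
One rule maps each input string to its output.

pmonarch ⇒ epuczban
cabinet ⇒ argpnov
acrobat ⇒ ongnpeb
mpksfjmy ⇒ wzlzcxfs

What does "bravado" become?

nqboeni

The pattern: move the last 3 characters to the front (rotate right by 3), then shift every letter 13 places forward in the alphabet (wrapping around) — i.e. ROT13.
On "bravado": the first step gives "adobrav", and the second then gives "nqboeni".
(Check on "cabinet": → "netcabi" → "argpnov" ✓)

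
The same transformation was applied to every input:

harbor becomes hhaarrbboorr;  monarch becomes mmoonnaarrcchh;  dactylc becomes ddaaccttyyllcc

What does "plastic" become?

ppllaassttiicc

The pattern: double every character.
"plastic" → "ppllaassttiicc".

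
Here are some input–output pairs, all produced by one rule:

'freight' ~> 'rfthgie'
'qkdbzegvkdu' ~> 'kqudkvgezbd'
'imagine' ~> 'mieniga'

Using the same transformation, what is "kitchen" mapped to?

iknehct

Rule — reverse the string, then move the last 2 characters to the front (rotate right by 2).
On "kitchen" that produces "iknehct".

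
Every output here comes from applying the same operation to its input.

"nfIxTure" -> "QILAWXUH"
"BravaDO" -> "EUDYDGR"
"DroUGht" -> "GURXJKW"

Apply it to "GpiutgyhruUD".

JSLXWJBKUXXG

Each output is the input with this applied: shift every letter 3 places forward in the alphabet (wrapping around), then convert every letter to uppercase.
"GpiutgyhruUD" → "JslxwjbkuxXG" → "JSLXWJBKUXXG".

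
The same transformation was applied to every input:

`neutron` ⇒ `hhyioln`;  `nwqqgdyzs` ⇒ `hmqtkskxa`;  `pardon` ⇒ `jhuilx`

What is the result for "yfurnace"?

In each case the input is transformed by: take characters alternately from the front and the back (1st, last, 2nd, 2nd-last, ...), then shift every letter 6 places backward in the alphabet (wrapping around).
Working it through for "yfurnace": intermediate "yefcuarn", final "syzwoulh".

syzwoulh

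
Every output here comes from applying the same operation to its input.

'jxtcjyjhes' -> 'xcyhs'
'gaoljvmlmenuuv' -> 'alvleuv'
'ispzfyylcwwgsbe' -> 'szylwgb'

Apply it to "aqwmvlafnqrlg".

Looking at the pairs, the operation is to keep every other character starting from the second (positions 2nd, 4th, 6th, ...).
On "aqwmvlafnqrlg" that produces "qmlfql".

qmlfql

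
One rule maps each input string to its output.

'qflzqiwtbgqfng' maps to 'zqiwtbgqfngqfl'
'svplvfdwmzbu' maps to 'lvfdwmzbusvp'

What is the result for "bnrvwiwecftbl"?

The transformation: move the first 3 characters to the end (rotate left by 3).
"bnrvwiwecftbl" → "vwiwecftblbnr".

vwiwecftblbnr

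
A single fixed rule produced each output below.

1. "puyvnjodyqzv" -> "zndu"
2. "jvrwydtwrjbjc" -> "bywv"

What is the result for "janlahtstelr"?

Looking at the pairs, the operation is to keep one character in every 3, starting at position 2 (positions 2nd, 5th, 8th, ...), then swap the first and last characters.
Working it through for "janlahtstelr": intermediate "aasl", final "lasa".
(Check on "jvrwydtwrjbjc": → "vywb" → "bywv" ✓)

lasa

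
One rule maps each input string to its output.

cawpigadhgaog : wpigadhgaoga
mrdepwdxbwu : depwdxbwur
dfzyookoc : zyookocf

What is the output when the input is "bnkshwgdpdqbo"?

In each case the input is transformed by: delete the first character, then move the first character to the end.
Doing the same to "bnkshwgdpdqbo": "kshwgdpdqbon".
(Check on "cawpigadhgaog": → "awpigadhgaog" → "wpigadhgaoga" ✓)

kshwgdpdqbon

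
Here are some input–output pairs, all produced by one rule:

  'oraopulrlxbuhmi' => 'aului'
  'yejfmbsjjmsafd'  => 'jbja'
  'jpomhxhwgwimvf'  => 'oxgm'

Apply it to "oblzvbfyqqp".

The pattern: keep one character in every 3, starting at position 3 (positions 3rd, 6th, 9th, ...).
For "oblzvbfyqqp" the result is "lbq".

lbq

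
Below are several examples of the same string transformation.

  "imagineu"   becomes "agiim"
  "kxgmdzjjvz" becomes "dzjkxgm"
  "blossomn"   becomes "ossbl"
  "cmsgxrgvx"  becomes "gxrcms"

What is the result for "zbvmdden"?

vmdzb

Each output is the input with this applied: delete the last 3 characters, then move the last 3 characters to the front (rotate right by 3).
Working it through for "zbvmdden": intermediate "zbvmd", final "vmdzb".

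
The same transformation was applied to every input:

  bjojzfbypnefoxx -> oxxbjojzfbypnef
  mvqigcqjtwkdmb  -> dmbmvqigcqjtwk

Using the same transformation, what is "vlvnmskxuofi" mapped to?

ofivlvnmskxu

The pattern: move the last 3 characters to the front (rotate right by 3).
On "vlvnmskxuofi" that produces "ofivlvnmskxu".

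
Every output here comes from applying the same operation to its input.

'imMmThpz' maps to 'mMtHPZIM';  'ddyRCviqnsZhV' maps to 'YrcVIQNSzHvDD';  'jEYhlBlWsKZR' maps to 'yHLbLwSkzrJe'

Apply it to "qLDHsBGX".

In each case the input is transformed by: flip the case of every letter, then move the first 2 characters to the end (rotate left by 2).
On "qLDHsBGX": the first step gives "QldhSbgx", and the second then gives "dhSbgxQl".
(Check on "imMmThpz": → "IMmMtHPZ" → "mMtHPZIM" ✓)

dhSbgxQl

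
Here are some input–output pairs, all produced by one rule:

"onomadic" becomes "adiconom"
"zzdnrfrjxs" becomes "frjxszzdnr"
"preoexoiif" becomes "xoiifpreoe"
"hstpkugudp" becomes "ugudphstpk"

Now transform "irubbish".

bishirub

The rule is to swap the front and back halves of the string.
So "irubbish" becomes "bishirub".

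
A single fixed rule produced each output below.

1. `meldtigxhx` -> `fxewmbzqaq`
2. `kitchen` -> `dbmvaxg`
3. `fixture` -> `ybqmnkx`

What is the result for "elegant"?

Looking at the pairs, the operation is to shift every letter 7 places backward in the alphabet (wrapping around).
Doing the same to "elegant": "xexztgm".

xexztgm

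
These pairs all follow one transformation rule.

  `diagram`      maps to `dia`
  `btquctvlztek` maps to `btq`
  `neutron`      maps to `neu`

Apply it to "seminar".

sem

The transformation: keep only the first 3 characters.
"seminar" → "sem".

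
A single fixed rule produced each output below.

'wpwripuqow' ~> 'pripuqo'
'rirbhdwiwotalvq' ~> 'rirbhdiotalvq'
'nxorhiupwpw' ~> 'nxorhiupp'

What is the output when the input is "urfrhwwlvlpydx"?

The transformation: remove every "w".
So "urfrhwwlvlpydx" becomes "urfrhlvlpydx".

urfrhlvlpydx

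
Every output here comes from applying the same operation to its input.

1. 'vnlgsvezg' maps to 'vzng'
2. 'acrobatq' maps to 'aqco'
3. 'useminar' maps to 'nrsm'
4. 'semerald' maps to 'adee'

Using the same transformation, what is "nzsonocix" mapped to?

oizo

Rule — keep every other character starting from the second (positions 2nd, 4th, 6th, ...), then swap the front and back halves of the string.
Doing the same to "nzsonocix": "oizo".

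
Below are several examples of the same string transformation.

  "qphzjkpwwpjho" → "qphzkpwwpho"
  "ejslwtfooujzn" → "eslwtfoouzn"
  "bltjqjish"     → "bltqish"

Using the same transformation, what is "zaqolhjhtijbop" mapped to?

zaqolhhtibop

The transformation: remove every "j".
Doing the same to "zaqolhjhtijbop": "zaqolhhtibop".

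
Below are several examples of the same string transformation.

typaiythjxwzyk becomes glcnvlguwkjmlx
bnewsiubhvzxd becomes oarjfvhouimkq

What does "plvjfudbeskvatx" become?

cyiwshqorfxingk

The rule is to shift every letter 13 places forward in the alphabet (wrapping around) — i.e. ROT13.
On "plvjfudbeskvatx" that produces "cyiwshqorfxingk".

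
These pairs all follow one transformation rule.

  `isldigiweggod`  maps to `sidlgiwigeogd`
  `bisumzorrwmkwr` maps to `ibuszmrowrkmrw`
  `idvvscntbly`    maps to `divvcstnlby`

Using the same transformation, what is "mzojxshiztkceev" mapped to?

zmjosxihtzckeev

Each output is the input with this applied: swap each adjacent pair of characters (1↔2, 3↔4, ...).
On "mzojxshiztkceev" that produces "zmjosxihtzckeev".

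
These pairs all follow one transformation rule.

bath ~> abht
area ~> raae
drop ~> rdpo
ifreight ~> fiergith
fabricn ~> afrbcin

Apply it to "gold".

ogdl

Each output is the input with this applied: swap each adjacent pair of characters (1↔2, 3↔4, ...).
On "gold" that produces "ogdl".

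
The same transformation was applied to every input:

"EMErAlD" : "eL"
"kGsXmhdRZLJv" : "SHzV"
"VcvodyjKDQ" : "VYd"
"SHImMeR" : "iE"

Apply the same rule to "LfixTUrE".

Rule — keep one character in every 3, starting at position 3 (positions 3rd, 6th, 9th, ...), then flip the case of every letter.
Applying that to "LfixTUrE" gives "Iu".

Iu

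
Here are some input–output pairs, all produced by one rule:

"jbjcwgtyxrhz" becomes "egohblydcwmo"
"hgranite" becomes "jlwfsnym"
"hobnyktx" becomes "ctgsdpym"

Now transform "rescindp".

ujxhnsiw

The rule is to swap the first and last characters, then shift every letter 5 places forward in the alphabet (wrapping around).
On "rescindp" that produces "ujxhnsiw".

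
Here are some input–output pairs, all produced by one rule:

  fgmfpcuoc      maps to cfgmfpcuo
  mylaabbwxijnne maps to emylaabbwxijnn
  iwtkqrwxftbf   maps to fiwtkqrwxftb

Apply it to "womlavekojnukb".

bwomlavekojnuk

In each case the input is transformed by: move the last character to the front.
For "womlavekojnukb" the result is "bwomlavekojnuk".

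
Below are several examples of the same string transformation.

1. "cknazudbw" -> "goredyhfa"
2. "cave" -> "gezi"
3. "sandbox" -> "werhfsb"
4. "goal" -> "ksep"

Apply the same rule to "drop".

In each case the input is transformed by: shift every letter 4 places forward in the alphabet (wrapping around).
"drop" → "hvst".

hvst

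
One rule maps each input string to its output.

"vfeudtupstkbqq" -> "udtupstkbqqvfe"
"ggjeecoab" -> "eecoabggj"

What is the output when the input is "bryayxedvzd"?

The pattern: move the first 3 characters to the end (rotate left by 3).
For "bryayxedvzd" the result is "ayxedvzdbry".

ayxedvzdbry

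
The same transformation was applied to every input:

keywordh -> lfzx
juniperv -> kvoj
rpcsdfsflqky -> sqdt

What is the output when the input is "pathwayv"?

In each case the input is transformed by: shift every letter 1 place forward in the alphabet (wrapping around), then keep only the first 4 characters.
On "pathwayv": the first step gives "qbuixbzw", and the second then gives "qbui".

qbui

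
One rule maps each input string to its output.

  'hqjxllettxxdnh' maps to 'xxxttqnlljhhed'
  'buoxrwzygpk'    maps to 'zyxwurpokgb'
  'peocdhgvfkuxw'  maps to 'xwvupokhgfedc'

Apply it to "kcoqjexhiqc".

xqqokjihecc

In each case the input is transformed by: sort the characters into reverse alphabetical order.
For "kcoqjexhiqc" the result is "xqqokjihecc".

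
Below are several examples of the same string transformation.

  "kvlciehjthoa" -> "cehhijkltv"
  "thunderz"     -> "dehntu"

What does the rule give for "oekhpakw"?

Each output is the input with this applied: delete the last 2 characters, then sort the characters into alphabetical order.
For "oekhpakw", step one produces "oekhpa"; step two turns that into "aehkop".

aehkop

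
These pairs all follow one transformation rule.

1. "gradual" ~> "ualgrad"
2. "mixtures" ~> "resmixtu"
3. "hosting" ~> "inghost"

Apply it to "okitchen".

The transformation: move the last 3 characters to the front (rotate right by 3).
So "okitchen" becomes "henokitc".

henokitc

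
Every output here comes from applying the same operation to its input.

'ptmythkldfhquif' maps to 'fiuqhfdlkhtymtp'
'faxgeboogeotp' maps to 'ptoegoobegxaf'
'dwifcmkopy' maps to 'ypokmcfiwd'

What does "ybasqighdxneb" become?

benxdhgiqsaby

In each case the input is transformed by: reverse the string.
On "ybasqighdxneb" that produces "benxdhgiqsaby".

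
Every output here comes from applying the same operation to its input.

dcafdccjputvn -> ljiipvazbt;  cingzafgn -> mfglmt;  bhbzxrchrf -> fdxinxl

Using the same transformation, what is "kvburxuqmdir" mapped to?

Rule — shift every letter 6 places forward in the alphabet (wrapping around), then delete the first 3 characters.
Working it through for "kvburxuqmdir": intermediate "qbhaxdawsjox", final "axdawsjox".

axdawsjox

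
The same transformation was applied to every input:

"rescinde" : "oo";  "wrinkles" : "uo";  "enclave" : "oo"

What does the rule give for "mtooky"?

ui

What's happening: shift every letter 10 places forward in the alphabet (wrapping around), then keep only the vowels.
On "mtooky": the first step gives "wdyyui", and the second then gives "ui".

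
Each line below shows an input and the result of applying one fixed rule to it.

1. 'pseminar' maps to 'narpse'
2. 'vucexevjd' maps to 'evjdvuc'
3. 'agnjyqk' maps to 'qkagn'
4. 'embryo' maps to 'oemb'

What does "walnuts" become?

The transformation: move the first 3 characters to the end (rotate left by 3), then delete the first 2 characters.
Working it through for "walnuts": intermediate "nutswal", final "tswal".

tswal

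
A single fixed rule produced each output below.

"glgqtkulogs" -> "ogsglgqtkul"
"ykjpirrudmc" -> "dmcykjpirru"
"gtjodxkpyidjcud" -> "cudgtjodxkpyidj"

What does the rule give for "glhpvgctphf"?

phfglhpvgct

Rule — move the last 3 characters to the front (rotate right by 3).
So "glhpvgctphf" becomes "phfglhpvgct".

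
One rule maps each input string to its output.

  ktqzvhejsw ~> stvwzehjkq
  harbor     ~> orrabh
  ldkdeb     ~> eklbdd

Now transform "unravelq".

qruvaeln

What's happening: sort the characters into alphabetical order, then swap the front and back halves of the string.
For "unravelq", step one produces "aelnqruv"; step two turns that into "qruvaeln".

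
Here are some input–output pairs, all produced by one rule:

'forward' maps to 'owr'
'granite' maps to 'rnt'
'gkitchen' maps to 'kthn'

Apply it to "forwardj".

owrj

Looking at the pairs, the operation is to keep every other character starting from the second (positions 2nd, 4th, 6th, ...).
Applying that to "forwardj" gives "owrj".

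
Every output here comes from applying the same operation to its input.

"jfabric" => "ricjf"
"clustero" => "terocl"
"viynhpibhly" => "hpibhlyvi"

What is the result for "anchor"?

What's happening: move the first 2 characters to the end (rotate left by 2), then delete the first 2 characters.
"anchor" → "oran".

oran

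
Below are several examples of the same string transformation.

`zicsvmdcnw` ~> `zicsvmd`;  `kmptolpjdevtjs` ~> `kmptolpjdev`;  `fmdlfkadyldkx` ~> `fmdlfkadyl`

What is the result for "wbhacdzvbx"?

Each output is the input with this applied: delete the last 3 characters.
So "wbhacdzvbx" becomes "wbhacdz".

wbhacdz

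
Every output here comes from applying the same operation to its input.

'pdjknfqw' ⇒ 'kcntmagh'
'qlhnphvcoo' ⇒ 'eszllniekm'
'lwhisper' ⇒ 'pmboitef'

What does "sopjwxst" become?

tupqplmg

Rule — swap the front and back halves of the string, then shift every letter 3 places backward in the alphabet (wrapping around).
On "sopjwxst": the first step gives "wxstsopj", and the second then gives "tupqplmg".
(Check on "lwhisper": → "sperlwhi" → "pmboitef" ✓)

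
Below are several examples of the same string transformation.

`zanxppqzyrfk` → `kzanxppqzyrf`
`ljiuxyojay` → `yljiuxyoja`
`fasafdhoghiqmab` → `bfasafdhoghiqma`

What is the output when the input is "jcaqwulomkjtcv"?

The transformation: move the last character to the front.
So "jcaqwulomkjtcv" becomes "vjcaqwulomkjtc".

vjcaqwulomkjtc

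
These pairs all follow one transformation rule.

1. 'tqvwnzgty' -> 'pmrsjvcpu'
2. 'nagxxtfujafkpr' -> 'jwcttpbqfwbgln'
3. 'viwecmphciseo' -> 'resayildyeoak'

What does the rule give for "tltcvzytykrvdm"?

Each output is the input with this applied: shift every letter 4 places backward in the alphabet (wrapping around).
So "tltcvzytykrvdm" becomes "phpyrvupugnrzi".

phpyrvupugnrzi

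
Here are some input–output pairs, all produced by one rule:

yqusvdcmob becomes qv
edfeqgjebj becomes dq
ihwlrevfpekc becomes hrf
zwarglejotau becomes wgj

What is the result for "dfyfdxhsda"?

What's happening: delete the last 3 characters, then keep one character in every 3, starting at position 2 (positions 2nd, 5th, 8th, ...).
Working it through for "dfyfdxhsda": intermediate "dfyfdxh", final "fd".

fd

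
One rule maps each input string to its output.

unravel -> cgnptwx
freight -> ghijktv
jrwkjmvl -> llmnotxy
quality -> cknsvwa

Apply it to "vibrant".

The rule is to sort the characters into alphabetical order, then shift every letter 2 places forward in the alphabet (wrapping around).
Working it through for "vibrant": intermediate "abinrtv", final "cdkptvx".

cdkptvx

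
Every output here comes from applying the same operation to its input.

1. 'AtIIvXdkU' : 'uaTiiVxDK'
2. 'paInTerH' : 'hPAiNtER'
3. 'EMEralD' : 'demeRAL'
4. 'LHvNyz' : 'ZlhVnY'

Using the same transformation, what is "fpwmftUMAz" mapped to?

The rule is to flip the case of every letter, then move the last character to the front.
So "fpwmftUMAz" becomes "ZFPWMFTuma".

ZFPWMFTuma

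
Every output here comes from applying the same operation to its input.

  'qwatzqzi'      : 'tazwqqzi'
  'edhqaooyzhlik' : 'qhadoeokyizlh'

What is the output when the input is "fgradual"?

The transformation: move the first 3 characters to the end (rotate left by 3), then take characters alternately from the front and the back (1st, last, 2nd, 2nd-last, ...).
Working it through for "fgradual": intermediate "adualfgr", final "ardgufal".

ardgufal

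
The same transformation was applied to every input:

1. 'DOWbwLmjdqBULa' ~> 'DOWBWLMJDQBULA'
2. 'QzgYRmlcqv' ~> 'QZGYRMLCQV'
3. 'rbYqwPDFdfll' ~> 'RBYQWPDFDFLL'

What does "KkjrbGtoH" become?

In each case the input is transformed by: convert every letter to uppercase.
On "KkjrbGtoH" that produces "KKJRBGTOH".

KKJRBGTOH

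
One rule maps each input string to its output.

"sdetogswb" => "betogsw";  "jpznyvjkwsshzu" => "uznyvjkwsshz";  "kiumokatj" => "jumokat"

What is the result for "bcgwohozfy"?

Each output is the input with this applied: delete the first 2 characters, then move the last character to the front.
"bcgwohozfy" → "gwohozfy" → "ygwohozf".

ygwohozf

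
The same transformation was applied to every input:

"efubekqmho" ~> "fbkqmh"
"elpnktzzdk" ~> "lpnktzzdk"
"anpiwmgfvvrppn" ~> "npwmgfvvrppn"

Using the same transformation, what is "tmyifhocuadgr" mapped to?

tmyfhcdgr

Each output is the input with this applied: remove every vowel.
Doing the same to "tmyifhocuadgr": "tmyfhcdgr".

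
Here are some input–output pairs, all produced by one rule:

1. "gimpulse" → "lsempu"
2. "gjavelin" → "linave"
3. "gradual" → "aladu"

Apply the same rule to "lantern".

In each case the input is transformed by: delete the first 2 characters, then move the first 3 characters to the end (rotate left by 3).
So "lantern" becomes "rnnte".

rnnte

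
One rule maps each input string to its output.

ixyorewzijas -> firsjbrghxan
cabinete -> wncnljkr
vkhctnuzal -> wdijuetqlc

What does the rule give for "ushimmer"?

The transformation: swap the front and back halves of the string, then shift every letter 9 places forward in the alphabet (wrapping around).
Starting from "ushimmer": after the first operation, "mmerushi"; after the second, "vvnadbqr".

vvnadbqr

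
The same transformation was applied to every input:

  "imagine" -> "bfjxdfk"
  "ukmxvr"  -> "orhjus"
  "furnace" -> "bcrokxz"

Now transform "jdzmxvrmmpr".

ogawjusojjm

What's happening: move the last character to the front, then shift every letter 3 places backward in the alphabet (wrapping around).
Working it through for "jdzmxvrmmpr": intermediate "rjdzmxvrmmp", final "ogawjusojjm".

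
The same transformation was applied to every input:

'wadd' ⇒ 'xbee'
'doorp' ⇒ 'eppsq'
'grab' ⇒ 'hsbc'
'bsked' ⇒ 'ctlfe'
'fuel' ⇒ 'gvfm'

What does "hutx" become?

Each output is the input with this applied: shift every letter 1 place forward in the alphabet (wrapping around).
"hutx" → "ivuy".

ivuy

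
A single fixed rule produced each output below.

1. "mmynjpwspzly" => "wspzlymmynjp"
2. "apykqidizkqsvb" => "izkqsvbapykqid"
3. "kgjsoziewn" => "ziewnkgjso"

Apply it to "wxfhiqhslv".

qhslvwxfhi

The transformation: swap the front and back halves of the string.
Applying that to "wxfhiqhslv" gives "qhslvwxfhi".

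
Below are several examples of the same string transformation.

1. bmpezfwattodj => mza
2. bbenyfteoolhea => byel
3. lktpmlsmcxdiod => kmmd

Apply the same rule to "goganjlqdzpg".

onq

What's happening: delete the last 3 characters, then keep one character in every 3, starting at position 2 (positions 2nd, 5th, 8th, ...).
"goganjlqdzpg" → "onq".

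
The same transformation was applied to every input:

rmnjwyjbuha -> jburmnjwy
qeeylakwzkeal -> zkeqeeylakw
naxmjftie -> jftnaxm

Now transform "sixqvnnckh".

In each case the input is transformed by: delete the last 2 characters, then move the last 3 characters to the front (rotate right by 3).
Working it through for "sixqvnnckh": intermediate "sixqvnnc", final "nncsixqv".

nncsixqv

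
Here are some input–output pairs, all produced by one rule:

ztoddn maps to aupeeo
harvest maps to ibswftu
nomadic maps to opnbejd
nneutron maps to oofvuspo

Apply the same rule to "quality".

Each output is the input with this applied: shift every letter 1 place forward in the alphabet (wrapping around).
On "quality" that produces "rvbmjuz".

rvbmjuz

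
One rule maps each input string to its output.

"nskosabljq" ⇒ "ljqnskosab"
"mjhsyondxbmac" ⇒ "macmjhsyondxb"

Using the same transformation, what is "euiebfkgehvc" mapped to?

hvceuiebfkge

Looking at the pairs, the operation is to move the last 3 characters to the front (rotate right by 3).
For "euiebfkgehvc" the result is "hvceuiebfkge".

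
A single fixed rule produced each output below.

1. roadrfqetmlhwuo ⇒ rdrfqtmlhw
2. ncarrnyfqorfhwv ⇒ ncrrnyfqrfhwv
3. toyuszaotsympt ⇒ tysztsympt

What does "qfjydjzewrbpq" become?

Looking at the pairs, the operation is to remove every vowel.
Doing the same to "qfjydjzewrbpq": "qfjydjzwrbpq".

qfjydjzwrbpq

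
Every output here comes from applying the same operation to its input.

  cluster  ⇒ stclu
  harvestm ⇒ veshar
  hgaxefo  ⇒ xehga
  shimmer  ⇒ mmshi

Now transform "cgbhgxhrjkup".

hgxhrjkcgb

The pattern: delete the last 2 characters, then move the first 3 characters to the end (rotate left by 3).
On "cgbhgxhrjkup": the first step gives "cgbhgxhrjk", and the second then gives "hgxhrjkcgb".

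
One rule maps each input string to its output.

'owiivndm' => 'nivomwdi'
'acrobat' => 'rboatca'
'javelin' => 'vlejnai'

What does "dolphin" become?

lhpdnoi

What's happening: take characters alternately from the front and the back (1st, last, 2nd, 2nd-last, ...), then move the last 3 characters to the front (rotate right by 3).
"dolphin" → "dnoilhp" → "lhpdnoi".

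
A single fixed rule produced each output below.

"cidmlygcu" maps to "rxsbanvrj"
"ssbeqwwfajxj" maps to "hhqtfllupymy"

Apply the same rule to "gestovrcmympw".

vthidkgrbnbel

The transformation: shift every letter 11 places backward in the alphabet (wrapping around).
So "gestovrcmympw" becomes "vthidkgrbnbel".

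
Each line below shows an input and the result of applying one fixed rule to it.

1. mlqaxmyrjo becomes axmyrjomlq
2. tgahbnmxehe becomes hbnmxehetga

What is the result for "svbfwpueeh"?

The transformation: move the first 3 characters to the end (rotate left by 3).
On "svbfwpueeh" that produces "fwpueehsvb".

fwpueehsvb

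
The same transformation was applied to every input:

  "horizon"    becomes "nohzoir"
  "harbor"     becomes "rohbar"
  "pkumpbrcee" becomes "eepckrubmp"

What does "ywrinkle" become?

What's happening: move the last character to the front, then take characters alternately from the front and the back (1st, last, 2nd, 2nd-last, ...).
On "ywrinkle": the first step gives "eywrinkl", and the second then gives "elykwnri".

elykwnri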